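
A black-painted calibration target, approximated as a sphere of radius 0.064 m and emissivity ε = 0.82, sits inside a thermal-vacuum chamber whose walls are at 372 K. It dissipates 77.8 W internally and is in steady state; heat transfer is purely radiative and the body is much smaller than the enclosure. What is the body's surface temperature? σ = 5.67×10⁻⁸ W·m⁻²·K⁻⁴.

T ≈ 477 K

For a small grey body in a large enclosure, net radiated power = εσA(T⁴ − T_w⁴).
Steady state: P = εσA(T⁴ − T_w⁴) with A = 4πr² = 0.05147 m².
T⁴ = P/(εσA) + T_w⁴ = 77.8/(0.82·5.67×10⁻⁸·0.05147) + (372)⁴
    = 3.251×10¹⁰ + 1.915×10¹⁰ = 5.166×10¹⁰ K⁴.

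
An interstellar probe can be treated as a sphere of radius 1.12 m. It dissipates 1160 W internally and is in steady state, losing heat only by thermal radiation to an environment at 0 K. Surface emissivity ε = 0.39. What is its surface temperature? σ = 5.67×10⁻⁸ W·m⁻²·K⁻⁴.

Steady state: internal power = radiated power, P = εσA T⁴.
Radiating area A = 4πr² = 15.76 m².
T⁴ = P/(εσA) = 1160/(0.39·5.67×10⁻⁸·15.76) = 3.328×10⁹ K⁴.
T = (3.328×10⁹)^(1/4).

T ≈ 240 K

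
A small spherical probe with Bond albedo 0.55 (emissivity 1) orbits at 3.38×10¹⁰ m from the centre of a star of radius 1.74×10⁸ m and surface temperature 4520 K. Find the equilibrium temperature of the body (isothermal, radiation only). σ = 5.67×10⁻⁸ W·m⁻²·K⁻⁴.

The star's surface emits σT_*⁴; at distance d the flux is S = σT_*⁴(R_*/d)².
S = 5.67×10⁻⁸·(4520)⁴·(1.74×10⁸/3.38×10¹⁰)² = 627.2 W/m².
For an isothermal sphere T⁴ = (1−a)S/(4σ) = 1.244×10⁹ K⁴.

T ≈ 188 K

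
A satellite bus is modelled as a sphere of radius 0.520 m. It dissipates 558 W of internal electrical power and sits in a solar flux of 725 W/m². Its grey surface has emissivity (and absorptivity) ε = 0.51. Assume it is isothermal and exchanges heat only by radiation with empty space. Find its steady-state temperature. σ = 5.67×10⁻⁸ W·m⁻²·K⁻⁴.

T ≈ 307 K

At steady state, absorbed solar power + internal power = radiated power.
Absorbed: α·S·A_cross = 0.51·725·0.8495 = 314.1 W (cross-section πr²).
Total input = 314.1 + 558 = 872.1 W.
Radiated: εσ·A_surf·T⁴ with A_surf = 4πr² = 3.398 m².
T⁴ = 872.1/(0.51·5.67×10⁻⁸·3.398) = 8.876×10⁹ K⁴.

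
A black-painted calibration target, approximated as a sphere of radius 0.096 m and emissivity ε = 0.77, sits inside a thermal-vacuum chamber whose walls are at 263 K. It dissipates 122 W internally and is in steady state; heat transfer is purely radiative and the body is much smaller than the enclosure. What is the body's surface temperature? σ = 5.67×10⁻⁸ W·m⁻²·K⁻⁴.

T ≈ 412 K

For a small grey body in a large enclosure, net radiated power = εσA(T⁴ − T_w⁴).
Steady state: P = εσA(T⁴ − T_w⁴) with A = 4πr² = 0.1158 m².
T⁴ = P/(εσA) + T_w⁴ = 122/(0.77·5.67×10⁻⁸·0.1158) + (263)⁴
    = 2.413×10¹⁰ + 4.784×10⁹ = 2.891×10¹⁰ K⁴.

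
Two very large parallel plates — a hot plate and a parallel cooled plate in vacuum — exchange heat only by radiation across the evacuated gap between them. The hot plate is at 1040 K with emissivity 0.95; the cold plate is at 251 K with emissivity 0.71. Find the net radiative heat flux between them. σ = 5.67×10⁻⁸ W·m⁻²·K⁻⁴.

For two infinite grey parallel plates, q = σ(T₁⁴ − T₂⁴)/(1/ε₁ + 1/ε₂ − 1).
T₁⁴ − T₂⁴ = 1.170×10¹² − 3.969×10⁹ = 1.166×10¹² K⁴.
1/ε₁ + 1/ε₂ − 1 = 1.053 + 1.408 − 1 = 1.461.
q = 5.67×10⁻⁸ × 1.166×10¹² / 1.461.

q ≈ 45200 W/m²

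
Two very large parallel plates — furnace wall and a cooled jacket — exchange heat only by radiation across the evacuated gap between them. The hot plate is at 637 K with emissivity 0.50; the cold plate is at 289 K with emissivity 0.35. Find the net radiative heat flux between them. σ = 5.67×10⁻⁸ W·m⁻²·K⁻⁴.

q ≈ 2320 W/m²

For two infinite grey parallel plates, q = σ(T₁⁴ − T₂⁴)/(1/ε₁ + 1/ε₂ − 1).
T₁⁴ − T₂⁴ = 1.646×10¹¹ − 6.976×10⁹ = 1.577×10¹¹ K⁴.
1/ε₁ + 1/ε₂ − 1 = 2.000 + 2.857 − 1 = 3.857.
q = 5.67×10⁻⁸ × 1.577×10¹¹ / 3.857.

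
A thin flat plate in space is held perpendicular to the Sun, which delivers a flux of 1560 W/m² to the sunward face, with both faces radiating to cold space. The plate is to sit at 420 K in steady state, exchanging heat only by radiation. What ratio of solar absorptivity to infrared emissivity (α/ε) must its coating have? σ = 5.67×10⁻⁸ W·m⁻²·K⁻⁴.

Balance: αS·A = εσ·2A·T⁴ ⇒ α/ε = 2σT⁴/S.
α/ε = 2·5.67×10⁻⁸·(420)⁴/1560 = 2·5.67×10⁻⁸·3.112×10¹⁰/1560.

α/ε ≈ 2.26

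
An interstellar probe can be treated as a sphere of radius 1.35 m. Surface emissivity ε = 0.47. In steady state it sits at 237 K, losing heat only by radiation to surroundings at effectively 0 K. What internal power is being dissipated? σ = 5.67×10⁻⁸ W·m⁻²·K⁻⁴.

P ≈ 1930 W

Steady state: P = εσA T⁴.
A = 4πr² = 22.90 m²; T⁴ = (237)⁴ = 3.155×10⁹ K⁴.
P = 0.47 × 5.67×10⁻⁸ × 22.90 × 3.155×10⁹.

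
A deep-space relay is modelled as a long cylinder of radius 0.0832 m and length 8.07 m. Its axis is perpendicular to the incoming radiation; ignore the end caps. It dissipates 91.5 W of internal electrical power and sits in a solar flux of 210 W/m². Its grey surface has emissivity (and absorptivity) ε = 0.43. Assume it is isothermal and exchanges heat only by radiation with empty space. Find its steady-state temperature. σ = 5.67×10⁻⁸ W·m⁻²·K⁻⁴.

T ≈ 213 K

At steady state, absorbed solar power + internal power = radiated power.
Absorbed: α·S·A_cross = 0.43·210·1.343 = 121.3 W (cross-section 2rL).
Total input = 121.3 + 91.5 = 212.8 W.
Radiated: εσ·A_surf·T⁴ with A_surf = 2πrL = 4.219 m².
T⁴ = 212.8/(0.43·5.67×10⁻⁸·4.219) = 2.069×10⁹ K⁴.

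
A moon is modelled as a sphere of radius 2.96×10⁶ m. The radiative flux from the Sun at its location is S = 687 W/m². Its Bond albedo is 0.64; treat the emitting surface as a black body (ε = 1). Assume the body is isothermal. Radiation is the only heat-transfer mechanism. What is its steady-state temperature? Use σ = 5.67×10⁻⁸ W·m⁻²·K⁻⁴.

At equilibrium, absorbed power = emitted power.
Absorbing cross-section = πr² = 2.753×10¹³ m²; emitting surface = 4πr² = 1.101×10¹⁴ m² (ratio 4).
(1−a)S·A_cross = εσ·A_surf·T⁴  ⇒  T⁴ = (1−a)S/(4σ).
T⁴ = 0.360·687/(4·5.67×10⁻⁸) = 1.090×10⁹ K⁴.
T = (1.090×10⁹)^(1/4).

T ≈ 182 K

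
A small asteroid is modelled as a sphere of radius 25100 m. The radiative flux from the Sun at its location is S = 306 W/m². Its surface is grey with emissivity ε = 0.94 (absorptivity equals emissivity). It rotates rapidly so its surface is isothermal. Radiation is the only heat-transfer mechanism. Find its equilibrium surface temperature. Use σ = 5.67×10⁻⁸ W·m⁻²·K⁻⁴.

At equilibrium, absorbed power = emitted power.
Absorbing cross-section = πr² = 1.979×10⁹ m²; emitting surface = 4πr² = 7.917×10⁹ m² (ratio 4).
εS·A_cross = εσ·A_surf·T⁴  ⇒  T⁴ = S/(4σ)   (ε cancels).
T⁴ = 306/(4·5.67×10⁻⁸) = 1.349×10⁹ K⁴.
T = (1.349×10⁹)^(1/4).

T ≈ 192 K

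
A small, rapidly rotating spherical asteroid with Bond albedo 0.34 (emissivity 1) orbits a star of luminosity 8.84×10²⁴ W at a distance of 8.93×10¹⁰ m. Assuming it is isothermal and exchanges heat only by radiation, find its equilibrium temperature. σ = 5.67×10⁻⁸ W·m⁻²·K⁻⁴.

First find the stellar flux at distance d: S = L/(4πd²) = 8.84×10²⁴/(4π·(8.93×10¹⁰)²) = 88.21 W/m².
For an isothermal sphere, absorbed (1−a)S·πr² = emitted σ·4πr²·T⁴, so T⁴ = (1−a)S/(4σ).
T⁴ = 0.660·88.21/(4·5.67×10⁻⁸) = 2.567×10⁸ K⁴.

T ≈ 127 K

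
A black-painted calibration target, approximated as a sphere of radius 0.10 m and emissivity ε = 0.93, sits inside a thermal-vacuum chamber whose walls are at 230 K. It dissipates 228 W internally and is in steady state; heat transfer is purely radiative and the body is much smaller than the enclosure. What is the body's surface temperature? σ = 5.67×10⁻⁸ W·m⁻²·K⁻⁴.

T ≈ 439 K

For a small grey body in a large enclosure, net radiated power = εσA(T⁴ − T_w⁴).
Steady state: P = εσA(T⁴ − T_w⁴) with A = 4πr² = 0.1257 m².
T⁴ = P/(εσA) + T_w⁴ = 228/(0.93·5.67×10⁻⁸·0.1257) + (230)⁴
    = 3.441×10¹⁰ + 2.798×10⁹ = 3.721×10¹⁰ K⁴.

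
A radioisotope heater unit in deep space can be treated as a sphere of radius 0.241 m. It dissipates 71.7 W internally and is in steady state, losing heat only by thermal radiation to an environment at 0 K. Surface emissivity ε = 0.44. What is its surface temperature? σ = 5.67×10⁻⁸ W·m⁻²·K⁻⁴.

Steady state: internal power = radiated power, P = εσA T⁴.
Radiating area A = 4πr² = 0.7299 m².
T⁴ = P/(εσA) = 71.7/(0.44·5.67×10⁻⁸·0.7299) = 3.938×10⁹ K⁴.
T = (3.938×10⁹)^(1/4).

T ≈ 251 K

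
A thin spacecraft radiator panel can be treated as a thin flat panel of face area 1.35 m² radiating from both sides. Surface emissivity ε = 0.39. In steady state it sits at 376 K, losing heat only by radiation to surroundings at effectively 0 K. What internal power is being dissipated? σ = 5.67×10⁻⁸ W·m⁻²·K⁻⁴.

Steady state: P = εσA T⁴.
A = 2·1.35 = 2.700 m²; T⁴ = (376)⁴ = 1.999×10¹⁰ K⁴.
P = 0.39 × 5.67×10⁻⁸ × 2.700 × 1.999×10¹⁰.

P ≈ 1190 W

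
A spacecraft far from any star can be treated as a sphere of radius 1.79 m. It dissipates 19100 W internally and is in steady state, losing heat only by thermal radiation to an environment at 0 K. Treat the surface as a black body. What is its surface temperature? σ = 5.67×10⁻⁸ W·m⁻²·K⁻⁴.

Steady state: internal power = radiated power, P = εσA T⁴.
Radiating area A = 4πr² = 40.26 m².
T⁴ = P/(εσA) = 19100/(1.0·5.67×10⁻⁸·40.26) = 8.366×10⁹ K⁴.
T = (8.366×10⁹)^(1/4).

T ≈ 302 K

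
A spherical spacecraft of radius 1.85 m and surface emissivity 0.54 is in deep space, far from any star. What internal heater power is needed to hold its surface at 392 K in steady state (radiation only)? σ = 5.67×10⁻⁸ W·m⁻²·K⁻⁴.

P = εσ·4πr²·T⁴.
4πr² = 43.01 m²; T⁴ = 2.361×10¹⁰ K⁴.
P = 0.54·5.67×10⁻⁸·43.01·2.361×10¹⁰.

P ≈ 31100 W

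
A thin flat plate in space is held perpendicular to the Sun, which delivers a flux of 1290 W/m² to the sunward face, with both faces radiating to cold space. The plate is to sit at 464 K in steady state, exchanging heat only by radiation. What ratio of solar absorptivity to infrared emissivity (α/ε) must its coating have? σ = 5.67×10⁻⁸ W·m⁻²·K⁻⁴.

α/ε ≈ 4.07

Balance: αS·A = εσ·2A·T⁴ ⇒ α/ε = 2σT⁴/S.
α/ε = 2·5.67×10⁻⁸·(464)⁴/1290 = 2·5.67×10⁻⁸·4.635×10¹⁰/1290.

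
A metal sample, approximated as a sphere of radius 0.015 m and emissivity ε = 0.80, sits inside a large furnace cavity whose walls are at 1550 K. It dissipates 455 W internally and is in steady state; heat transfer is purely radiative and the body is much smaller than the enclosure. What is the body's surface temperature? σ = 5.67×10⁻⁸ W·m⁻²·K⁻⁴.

T ≈ 1750 K

For a small grey body in a large enclosure, net radiated power = εσA(T⁴ − T_w⁴).
Steady state: P = εσA(T⁴ − T_w⁴) with A = 4πr² = 0.002827 m².
T⁴ = P/(εσA) + T_w⁴ = 455/(0.80·5.67×10⁻⁸·0.002827) + (1550)⁴
    = 3.548×10¹² + 5.772×10¹² = 9.320×10¹² K⁴.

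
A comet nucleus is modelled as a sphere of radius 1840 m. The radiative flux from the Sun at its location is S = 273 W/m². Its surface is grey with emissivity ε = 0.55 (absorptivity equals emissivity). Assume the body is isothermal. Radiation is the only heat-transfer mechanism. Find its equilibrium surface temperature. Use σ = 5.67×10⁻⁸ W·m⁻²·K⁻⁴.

T ≈ 186 K

At equilibrium, absorbed power = emitted power.
Absorbing cross-section = πr² = 1.064×10⁷ m²; emitting surface = 4πr² = 4.254×10⁷ m² (ratio 4).
εS·A_cross = εσ·A_surf·T⁴  ⇒  T⁴ = S/(4σ)   (ε cancels).
T⁴ = 273/(4·5.67×10⁻⁸) = 1.204×10⁹ K⁴.
T = (1.204×10⁹)^(1/4).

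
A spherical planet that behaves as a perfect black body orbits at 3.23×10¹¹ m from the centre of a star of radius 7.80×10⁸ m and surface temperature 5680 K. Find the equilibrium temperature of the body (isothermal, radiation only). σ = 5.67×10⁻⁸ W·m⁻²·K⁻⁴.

T ≈ 197 K

The star's surface emits σT_*⁴; at distance d the flux is S = σT_*⁴(R_*/d)².
S = 5.67×10⁻⁸·(5680)⁴·(7.80×10⁸/3.23×10¹¹)² = 344.2 W/m².
For an isothermal sphere T⁴ = (1−a)S/(4σ) = 1.517×10⁹ K⁴.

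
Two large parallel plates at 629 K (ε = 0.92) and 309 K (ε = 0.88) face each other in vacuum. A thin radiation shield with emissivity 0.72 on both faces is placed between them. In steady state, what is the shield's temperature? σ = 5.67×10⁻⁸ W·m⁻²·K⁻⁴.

T_s ≈ 538 K

In steady state the net flux on the hot side equals that on the cold side.
σ(T₁⁴−T_s⁴)/D₁ = σ(T_s⁴−T₂⁴)/D₂, with D₁ = 1/ε₁+1/ε_s−1 = 1.476, D₂ = 1/ε_s+1/ε₂−1 = 1.525.
Solve for T_s⁴: T_s⁴ = (D₂·T₁⁴ + D₁·T₂⁴)/(D₁+D₂) = 8.404×10¹⁰ K⁴.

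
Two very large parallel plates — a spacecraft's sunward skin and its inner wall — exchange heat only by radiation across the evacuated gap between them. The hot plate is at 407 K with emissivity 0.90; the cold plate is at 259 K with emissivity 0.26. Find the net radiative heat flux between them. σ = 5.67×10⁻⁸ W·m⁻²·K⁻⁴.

For two infinite grey parallel plates, q = σ(T₁⁴ − T₂⁴)/(1/ε₁ + 1/ε₂ − 1).
T₁⁴ − T₂⁴ = 2.744×10¹⁰ − 4.500×10⁹ = 2.294×10¹⁰ K⁴.
1/ε₁ + 1/ε₂ − 1 = 1.111 + 3.846 − 1 = 3.957.
q = 5.67×10⁻⁸ × 2.294×10¹⁰ / 3.957.

q ≈ 329 W/m²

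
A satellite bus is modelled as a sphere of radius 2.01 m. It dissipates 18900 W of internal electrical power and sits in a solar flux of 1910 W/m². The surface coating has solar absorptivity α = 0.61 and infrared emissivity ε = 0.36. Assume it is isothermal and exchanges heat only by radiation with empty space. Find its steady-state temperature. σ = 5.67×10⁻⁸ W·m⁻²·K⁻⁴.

T ≈ 425 K

At steady state, absorbed solar power + internal power = radiated power.
Absorbed: α·S·A_cross = 0.61·1910·12.69 = 14790 W (cross-section πr²).
Total input = 14790 + 18900 = 33690 W.
Radiated: εσ·A_surf·T⁴ with A_surf = 4πr² = 50.77 m².
T⁴ = 33690/(0.36·5.67×10⁻⁸·50.77) = 3.251×10¹⁰ K⁴.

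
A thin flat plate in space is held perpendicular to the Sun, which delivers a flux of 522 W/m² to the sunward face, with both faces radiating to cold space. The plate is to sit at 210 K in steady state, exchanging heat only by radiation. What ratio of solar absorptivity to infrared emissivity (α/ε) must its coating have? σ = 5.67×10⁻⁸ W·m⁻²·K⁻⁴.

Balance: αS·A = εσ·2A·T⁴ ⇒ α/ε = 2σT⁴/S.
α/ε = 2·5.67×10⁻⁸·(210)⁴/522 = 2·5.67×10⁻⁸·1.945×10⁹/522.

α/ε ≈ 0.422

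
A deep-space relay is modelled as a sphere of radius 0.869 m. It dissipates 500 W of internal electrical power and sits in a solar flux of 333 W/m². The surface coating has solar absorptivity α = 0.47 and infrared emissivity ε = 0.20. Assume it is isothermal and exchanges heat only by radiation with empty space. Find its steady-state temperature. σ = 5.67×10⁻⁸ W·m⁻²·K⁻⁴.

T ≈ 300 K

At steady state, absorbed solar power + internal power = radiated power.
Absorbed: α·S·A_cross = 0.47·333·2.372 = 371.3 W (cross-section πr²).
Total input = 371.3 + 500 = 871.3 W.
Radiated: εσ·A_surf·T⁴ with A_surf = 4πr² = 9.490 m².
T⁴ = 871.3/(0.20·5.67×10⁻⁸·9.490) = 8.097×10⁹ K⁴.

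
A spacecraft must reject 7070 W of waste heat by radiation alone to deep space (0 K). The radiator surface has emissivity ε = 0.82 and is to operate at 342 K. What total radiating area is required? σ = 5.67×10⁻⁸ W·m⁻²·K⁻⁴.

A ≈ 11.1 m²

P = εσA T⁴ ⇒ A = P/(εσT⁴).
T⁴ = 1.368×10¹⁰ K⁴.
A = 7070/(0.82 × 5.67×10⁻⁸ × 1.368×10¹⁰).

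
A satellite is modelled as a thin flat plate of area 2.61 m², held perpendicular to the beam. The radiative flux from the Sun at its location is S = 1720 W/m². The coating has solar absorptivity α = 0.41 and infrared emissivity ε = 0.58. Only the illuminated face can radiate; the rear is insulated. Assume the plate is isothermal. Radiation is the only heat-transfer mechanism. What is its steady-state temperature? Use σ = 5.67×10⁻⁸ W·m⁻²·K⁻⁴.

At equilibrium, absorbed power = emitted power.
Absorbing cross-section = A = 2.610 m²; emitting surface = A = 2.610 m² (ratio 1).
αS·A_cross = εσ·A_surf·T⁴  ⇒  T⁴ = αS/(ε·1σ).
T⁴ = 0.410·1720/(0.58·1·5.67×10⁻⁸) = 2.144×10¹⁰ K⁴.
T = (2.144×10¹⁰)^(1/4).

T ≈ 383 K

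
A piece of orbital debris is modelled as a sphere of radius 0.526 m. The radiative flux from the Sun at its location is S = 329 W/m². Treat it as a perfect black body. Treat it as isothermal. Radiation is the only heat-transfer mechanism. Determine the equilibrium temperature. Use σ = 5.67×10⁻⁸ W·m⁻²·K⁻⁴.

T ≈ 195 K

At equilibrium, absorbed power = emitted power.
Absorbing cross-section = πr² = 0.8692 m²; emitting surface = 4πr² = 3.477 m² (ratio 4).
S·A_cross = εσ·A_surf·T⁴  ⇒  T⁴ = S/(4σ).
T⁴ = 1.00·329/(4·5.67×10⁻⁸) = 1.451×10⁹ K⁴.
T = (1.451×10⁹)^(1/4).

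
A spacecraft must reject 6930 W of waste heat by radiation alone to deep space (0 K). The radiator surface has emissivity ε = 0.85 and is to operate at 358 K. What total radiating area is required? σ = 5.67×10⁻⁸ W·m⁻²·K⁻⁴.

P = εσA T⁴ ⇒ A = P/(εσT⁴).
T⁴ = 1.643×10¹⁰ K⁴.
A = 6930/(0.85 × 5.67×10⁻⁸ × 1.643×10¹⁰).

A ≈ 8.75 m²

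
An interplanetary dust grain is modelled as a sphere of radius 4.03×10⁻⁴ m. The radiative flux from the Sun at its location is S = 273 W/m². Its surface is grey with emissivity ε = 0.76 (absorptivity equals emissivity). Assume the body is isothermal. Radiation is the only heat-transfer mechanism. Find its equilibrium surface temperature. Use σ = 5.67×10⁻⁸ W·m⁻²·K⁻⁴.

At equilibrium, absorbed power = emitted power.
Absorbing cross-section = πr² = 5.102×10⁻⁷ m²; emitting surface = 4πr² = 2.041×10⁻⁶ m² (ratio 4).
εS·A_cross = εσ·A_surf·T⁴  ⇒  T⁴ = S/(4σ)   (ε cancels).
T⁴ = 273/(4·5.67×10⁻⁸) = 1.204×10⁹ K⁴.
T = (1.204×10⁹)^(1/4).

T ≈ 186 K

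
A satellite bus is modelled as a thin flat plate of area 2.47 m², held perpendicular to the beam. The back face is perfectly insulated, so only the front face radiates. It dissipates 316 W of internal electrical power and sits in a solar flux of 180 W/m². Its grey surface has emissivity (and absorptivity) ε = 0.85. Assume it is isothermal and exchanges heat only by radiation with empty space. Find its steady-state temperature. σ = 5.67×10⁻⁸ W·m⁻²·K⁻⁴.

T ≈ 276 K

At steady state, absorbed solar power + internal power = radiated power.
Absorbed: α·S·A_cross = 0.85·180·2.470 = 377.9 W (cross-section A).
Total input = 377.9 + 316 = 693.9 W.
Radiated: εσ·A_surf·T⁴ with A_surf = A = 2.470 m².
T⁴ = 693.9/(0.85·5.67×10⁻⁸·2.470) = 5.829×10⁹ K⁴.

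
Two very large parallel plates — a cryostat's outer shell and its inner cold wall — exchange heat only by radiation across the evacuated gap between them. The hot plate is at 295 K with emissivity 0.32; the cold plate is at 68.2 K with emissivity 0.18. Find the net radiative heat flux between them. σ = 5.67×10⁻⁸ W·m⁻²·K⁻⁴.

q ≈ 55.7 W/m²

For two infinite grey parallel plates, q = σ(T₁⁴ − T₂⁴)/(1/ε₁ + 1/ε₂ − 1).
T₁⁴ − T₂⁴ = 7.573×10⁹ − 2.163×10⁷ = 7.552×10⁹ K⁴.
1/ε₁ + 1/ε₂ − 1 = 3.125 + 5.556 − 1 = 7.681.
q = 5.67×10⁻⁸ × 7.552×10⁹ / 7.681.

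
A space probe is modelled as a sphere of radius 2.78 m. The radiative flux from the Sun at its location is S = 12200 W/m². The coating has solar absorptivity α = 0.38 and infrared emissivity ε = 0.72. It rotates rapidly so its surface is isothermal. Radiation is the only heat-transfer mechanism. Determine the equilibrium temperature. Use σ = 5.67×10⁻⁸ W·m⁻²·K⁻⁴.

At equilibrium, absorbed power = emitted power.
Absorbing cross-section = πr² = 24.28 m²; emitting surface = 4πr² = 97.12 m² (ratio 4).
αS·A_cross = εσ·A_surf·T⁴  ⇒  T⁴ = αS/(ε·4σ).
T⁴ = 0.380·12200/(0.72·4·5.67×10⁻⁸) = 2.839×10¹⁰ K⁴.
T = (2.839×10¹⁰)^(1/4).

T ≈ 410 K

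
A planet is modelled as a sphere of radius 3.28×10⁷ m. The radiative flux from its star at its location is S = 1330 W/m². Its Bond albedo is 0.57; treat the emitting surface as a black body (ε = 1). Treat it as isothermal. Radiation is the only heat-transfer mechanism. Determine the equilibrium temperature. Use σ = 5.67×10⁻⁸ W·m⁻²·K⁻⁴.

At equilibrium, absorbed power = emitted power.
Absorbing cross-section = πr² = 3.380×10¹⁵ m²; emitting surface = 4πr² = 1.352×10¹⁶ m² (ratio 4).
(1−a)S·A_cross = εσ·A_surf·T⁴  ⇒  T⁴ = (1−a)S/(4σ).
T⁴ = 0.430·1330/(4·5.67×10⁻⁸) = 2.522×10⁹ K⁴.
T = (2.522×10⁹)^(1/4).

T ≈ 224 K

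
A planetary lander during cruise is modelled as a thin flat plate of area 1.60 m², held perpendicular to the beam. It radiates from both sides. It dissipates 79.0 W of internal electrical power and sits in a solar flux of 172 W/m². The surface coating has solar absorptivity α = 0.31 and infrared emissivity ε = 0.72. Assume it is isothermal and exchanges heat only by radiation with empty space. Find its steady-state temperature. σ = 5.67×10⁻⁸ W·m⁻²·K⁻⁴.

At steady state, absorbed solar power + internal power = radiated power.
Absorbed: α·S·A_cross = 0.31·172·1.600 = 85.31 W (cross-section A).
Total input = 85.31 + 79.0 = 164.3 W.
Radiated: εσ·A_surf·T⁴ with A_surf = 2A = 3.200 m².
T⁴ = 164.3/(0.72·5.67×10⁻⁸·3.200) = 1.258×10⁹ K⁴.

T ≈ 188 K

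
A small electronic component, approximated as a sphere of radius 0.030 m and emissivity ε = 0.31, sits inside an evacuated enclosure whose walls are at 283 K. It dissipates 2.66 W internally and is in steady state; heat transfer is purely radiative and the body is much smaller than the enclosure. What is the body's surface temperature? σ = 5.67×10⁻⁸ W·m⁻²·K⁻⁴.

For a small grey body in a large enclosure, net radiated power = εσA(T⁴ − T_w⁴).
Steady state: P = εσA(T⁴ − T_w⁴) with A = 4πr² = 0.01131 m².
T⁴ = P/(εσA) + T_w⁴ = 2.66/(0.31·5.67×10⁻⁸·0.01131) + (283)⁴
    = 1.338×10¹⁰ + 6.414×10⁹ = 1.980×10¹⁰ K⁴.

T ≈ 375 K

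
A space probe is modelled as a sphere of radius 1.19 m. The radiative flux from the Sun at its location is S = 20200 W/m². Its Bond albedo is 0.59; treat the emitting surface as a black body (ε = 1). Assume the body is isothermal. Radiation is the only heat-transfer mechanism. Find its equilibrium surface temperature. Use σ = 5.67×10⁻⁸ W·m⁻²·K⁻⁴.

At equilibrium, absorbed power = emitted power.
Absorbing cross-section = πr² = 4.449 m²; emitting surface = 4πr² = 17.80 m² (ratio 4).
(1−a)S·A_cross = εσ·A_surf·T⁴  ⇒  T⁴ = (1−a)S/(4σ).
T⁴ = 0.410·20200/(4·5.67×10⁻⁸) = 3.652×10¹⁰ K⁴.
T = (3.652×10¹⁰)^(1/4).

T ≈ 437 K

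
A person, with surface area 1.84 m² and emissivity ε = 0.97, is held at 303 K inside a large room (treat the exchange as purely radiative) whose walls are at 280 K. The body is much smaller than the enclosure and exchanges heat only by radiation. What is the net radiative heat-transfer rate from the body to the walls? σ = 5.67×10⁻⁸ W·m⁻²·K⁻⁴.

For a small grey body in a large enclosure: P_net = εσA(T_body⁴ − T_wall⁴).
A = 1.84 m²; T_body⁴ − T_wall⁴ = 8.429×10⁹ − 6.147×10⁹ = 2.282×10⁹ K⁴.
|P_net| = 0.97·5.67×10⁻⁸·1.840·2.282×10⁹.

P_net ≈ 231 W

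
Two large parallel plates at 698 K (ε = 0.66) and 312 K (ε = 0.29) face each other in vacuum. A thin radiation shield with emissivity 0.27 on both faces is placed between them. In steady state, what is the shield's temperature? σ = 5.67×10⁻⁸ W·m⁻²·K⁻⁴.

T_s ≈ 617 K

In steady state the net flux on the hot side equals that on the cold side.
σ(T₁⁴−T_s⁴)/D₁ = σ(T_s⁴−T₂⁴)/D₂, with D₁ = 1/ε₁+1/ε_s−1 = 4.219, D₂ = 1/ε_s+1/ε₂−1 = 6.152.
Solve for T_s⁴: T_s⁴ = (D₂·T₁⁴ + D₁·T₂⁴)/(D₁+D₂) = 1.447×10¹¹ K⁴.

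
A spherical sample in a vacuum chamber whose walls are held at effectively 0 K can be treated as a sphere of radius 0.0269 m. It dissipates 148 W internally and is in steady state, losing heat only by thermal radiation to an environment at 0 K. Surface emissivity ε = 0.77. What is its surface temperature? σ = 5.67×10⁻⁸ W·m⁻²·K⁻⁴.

T ≈ 781 K

Steady state: internal power = radiated power, P = εσA T⁴.
Radiating area A = 4πr² = 0.009093 m².
T⁴ = P/(εσA) = 148/(0.77·5.67×10⁻⁸·0.009093) = 3.728×10¹¹ K⁴.
T = (3.728×10¹¹)^(1/4).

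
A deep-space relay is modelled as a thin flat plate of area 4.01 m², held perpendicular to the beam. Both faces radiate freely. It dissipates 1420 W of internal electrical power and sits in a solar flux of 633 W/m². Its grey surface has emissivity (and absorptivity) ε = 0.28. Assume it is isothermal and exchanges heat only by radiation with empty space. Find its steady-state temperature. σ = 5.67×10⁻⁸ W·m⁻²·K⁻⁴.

T ≈ 360 K

At steady state, absorbed solar power + internal power = radiated power.
Absorbed: α·S·A_cross = 0.28·633·4.010 = 710.7 W (cross-section A).
Total input = 710.7 + 1420 = 2131 W.
Radiated: εσ·A_surf·T⁴ with A_surf = 2A = 8.020 m².
T⁴ = 2131/(0.28·5.67×10⁻⁸·8.020) = 1.673×10¹⁰ K⁴.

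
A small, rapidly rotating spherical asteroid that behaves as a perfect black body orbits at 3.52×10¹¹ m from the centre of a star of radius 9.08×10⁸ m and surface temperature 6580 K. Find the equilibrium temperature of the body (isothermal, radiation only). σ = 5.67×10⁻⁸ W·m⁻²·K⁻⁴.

The star's surface emits σT_*⁴; at distance d the flux is S = σT_*⁴(R_*/d)².
S = 5.67×10⁻⁸·(6580)⁴·(9.08×10⁸/3.52×10¹¹)² = 707.3 W/m².
For an isothermal sphere T⁴ = (1−a)S/(4σ) = 3.118×10⁹ K⁴.

T ≈ 236 K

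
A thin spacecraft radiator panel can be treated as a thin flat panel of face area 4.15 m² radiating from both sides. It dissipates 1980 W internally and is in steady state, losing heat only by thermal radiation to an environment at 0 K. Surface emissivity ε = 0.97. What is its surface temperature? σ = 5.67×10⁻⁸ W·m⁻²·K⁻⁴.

T ≈ 257 K

Steady state: internal power = radiated power, P = εσA T⁴.
Radiating area A = 2·4.15 = 8.300 m².
T⁴ = P/(εσA) = 1980/(0.97·5.67×10⁻⁸·8.300) = 4.337×10⁹ K⁴.
T = (4.337×10⁹)^(1/4).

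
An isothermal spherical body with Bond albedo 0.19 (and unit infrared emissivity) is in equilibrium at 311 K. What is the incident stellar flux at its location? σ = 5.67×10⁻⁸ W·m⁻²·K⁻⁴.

(1−a)S·πr² = σ·4πr²·T⁴ ⇒ S = 4σT⁴/(1−a).
S = 4·5.67×10⁻⁸·9.355×10⁹/0.810.

S ≈ 2620 W/m²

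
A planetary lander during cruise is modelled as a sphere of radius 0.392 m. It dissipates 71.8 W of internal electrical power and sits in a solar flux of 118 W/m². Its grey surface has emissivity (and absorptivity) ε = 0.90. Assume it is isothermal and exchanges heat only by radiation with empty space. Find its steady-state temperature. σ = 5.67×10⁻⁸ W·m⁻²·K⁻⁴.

T ≈ 188 K

At steady state, absorbed solar power + internal power = radiated power.
Absorbed: α·S·A_cross = 0.90·118·0.4827 = 51.27 W (cross-section πr²).
Total input = 51.27 + 71.8 = 123.1 W.
Radiated: εσ·A_surf·T⁴ with A_surf = 4πr² = 1.931 m².
T⁴ = 123.1/(0.90·5.67×10⁻⁸·1.931) = 1.249×10⁹ K⁴.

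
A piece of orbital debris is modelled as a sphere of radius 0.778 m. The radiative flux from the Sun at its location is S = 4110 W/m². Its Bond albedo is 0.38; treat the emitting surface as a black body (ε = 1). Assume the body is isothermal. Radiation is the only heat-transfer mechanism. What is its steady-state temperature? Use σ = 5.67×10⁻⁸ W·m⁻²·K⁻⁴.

T ≈ 326 K

At equilibrium, absorbed power = emitted power.
Absorbing cross-section = πr² = 1.902 m²; emitting surface = 4πr² = 7.606 m² (ratio 4).
(1−a)S·A_cross = εσ·A_surf·T⁴  ⇒  T⁴ = (1−a)S/(4σ).
T⁴ = 0.620·4110/(4·5.67×10⁻⁸) = 1.124×10¹⁰ K⁴.
T = (1.124×10¹⁰)^(1/4).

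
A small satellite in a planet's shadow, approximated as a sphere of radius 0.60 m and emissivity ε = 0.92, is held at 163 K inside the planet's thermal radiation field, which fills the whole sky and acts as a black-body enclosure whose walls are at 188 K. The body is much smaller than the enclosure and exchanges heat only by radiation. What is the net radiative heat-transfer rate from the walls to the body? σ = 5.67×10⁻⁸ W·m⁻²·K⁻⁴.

P_net ≈ 128 W

For a small grey body in a large enclosure: P_net = εσA(T_body⁴ − T_wall⁴).
A = 4πr² = 4.524 m²; T_body⁴ − T_wall⁴ = 7.059×10⁸ − 1.249×10⁹ = -5.433×10⁸ K⁴.
|P_net| = 0.92·5.67×10⁻⁸·4.524·5.433×10⁸.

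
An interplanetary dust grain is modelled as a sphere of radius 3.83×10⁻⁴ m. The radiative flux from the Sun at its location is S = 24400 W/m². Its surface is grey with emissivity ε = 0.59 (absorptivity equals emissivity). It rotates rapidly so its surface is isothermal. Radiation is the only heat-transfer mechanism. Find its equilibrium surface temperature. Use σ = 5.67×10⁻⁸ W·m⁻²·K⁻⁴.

At equilibrium, absorbed power = emitted power.
Absorbing cross-section = πr² = 4.608×10⁻⁷ m²; emitting surface = 4πr² = 1.843×10⁻⁶ m² (ratio 4).
εS·A_cross = εσ·A_surf·T⁴  ⇒  T⁴ = S/(4σ)   (ε cancels).
T⁴ = 24400/(4·5.67×10⁻⁸) = 1.076×10¹¹ K⁴.
T = (1.076×10¹¹)^(1/4).

T ≈ 573 K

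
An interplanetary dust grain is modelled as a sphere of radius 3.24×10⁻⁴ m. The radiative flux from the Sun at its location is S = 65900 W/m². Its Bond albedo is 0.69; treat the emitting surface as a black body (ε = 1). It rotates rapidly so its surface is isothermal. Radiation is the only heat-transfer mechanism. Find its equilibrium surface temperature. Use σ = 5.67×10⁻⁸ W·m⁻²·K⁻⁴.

T ≈ 548 K

At equilibrium, absorbed power = emitted power.
Absorbing cross-section = πr² = 3.298×10⁻⁷ m²; emitting surface = 4πr² = 1.319×10⁻⁶ m² (ratio 4).
(1−a)S·A_cross = εσ·A_surf·T⁴  ⇒  T⁴ = (1−a)S/(4σ).
T⁴ = 0.310·65900/(4·5.67×10⁻⁸) = 9.007×10¹⁰ K⁴.
T = (9.007×10¹⁰)^(1/4).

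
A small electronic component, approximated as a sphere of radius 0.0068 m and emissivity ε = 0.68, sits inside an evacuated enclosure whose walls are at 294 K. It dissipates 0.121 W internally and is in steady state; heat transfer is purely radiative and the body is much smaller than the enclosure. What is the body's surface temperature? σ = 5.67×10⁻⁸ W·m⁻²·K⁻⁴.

For a small grey body in a large enclosure, net radiated power = εσA(T⁴ − T_w⁴).
Steady state: P = εσA(T⁴ − T_w⁴) with A = 4πr² = 5.811×10⁻⁴ m².
T⁴ = P/(εσA) + T_w⁴ = 0.121/(0.68·5.67×10⁻⁸·5.811×10⁻⁴) + (294)⁴
    = 5.401×10⁹ + 7.471×10⁹ = 1.287×10¹⁰ K⁴.

T ≈ 337 K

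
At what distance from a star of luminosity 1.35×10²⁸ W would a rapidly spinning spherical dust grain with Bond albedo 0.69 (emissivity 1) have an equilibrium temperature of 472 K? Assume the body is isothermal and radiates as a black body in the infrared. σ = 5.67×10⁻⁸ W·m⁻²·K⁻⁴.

d ≈ 1.72×10¹¹ m

For an isothermal black-emitting sphere, (1−a)S·πr² = σ·4πr²·T⁴ ⇒ S = 4σT⁴/(1−a).
S = 4·5.67×10⁻⁸·(472)⁴/0.310 = 36310 W/m².
Flux falls as S = L/(4πd²), so d = √(L/(4πS)) = √(1.35×10²⁸/(4π·36310)).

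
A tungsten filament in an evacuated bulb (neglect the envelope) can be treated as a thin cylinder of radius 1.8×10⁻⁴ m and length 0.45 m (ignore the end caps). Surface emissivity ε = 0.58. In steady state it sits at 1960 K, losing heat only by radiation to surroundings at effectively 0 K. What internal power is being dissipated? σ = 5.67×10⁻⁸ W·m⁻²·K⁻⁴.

Steady state: P = εσA T⁴.
A = 2πrL = 5.089×10⁻⁴ m²; T⁴ = (1960)⁴ = 1.476×10¹³ K⁴.
P = 0.58 × 5.67×10⁻⁸ × 5.089×10⁻⁴ × 1.476×10¹³.

P ≈ 247 W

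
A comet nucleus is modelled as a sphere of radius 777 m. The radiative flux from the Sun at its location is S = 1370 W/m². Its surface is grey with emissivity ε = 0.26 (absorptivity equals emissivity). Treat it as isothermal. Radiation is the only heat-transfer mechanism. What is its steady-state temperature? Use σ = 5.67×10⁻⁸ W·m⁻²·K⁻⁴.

At equilibrium, absorbed power = emitted power.
Absorbing cross-section = πr² = 1.897×10⁶ m²; emitting surface = 4πr² = 7.587×10⁶ m² (ratio 4).
εS·A_cross = εσ·A_surf·T⁴  ⇒  T⁴ = S/(4σ)   (ε cancels).
T⁴ = 1370/(4·5.67×10⁻⁸) = 6.041×10⁹ K⁴.
T = (6.041×10⁹)^(1/4).

T ≈ 279 K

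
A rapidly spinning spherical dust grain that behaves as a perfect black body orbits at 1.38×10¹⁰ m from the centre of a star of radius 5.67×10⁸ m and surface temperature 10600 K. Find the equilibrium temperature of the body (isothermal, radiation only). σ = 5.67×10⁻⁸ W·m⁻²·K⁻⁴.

T ≈ 1520 K

The star's surface emits σT_*⁴; at distance d the flux is S = σT_*⁴(R_*/d)².
S = 5.67×10⁻⁸·(10600)⁴·(5.67×10⁸/1.38×10¹⁰)² = 1.208×10⁶ W/m².
For an isothermal sphere T⁴ = (1−a)S/(4σ) = 5.328×10¹² K⁴.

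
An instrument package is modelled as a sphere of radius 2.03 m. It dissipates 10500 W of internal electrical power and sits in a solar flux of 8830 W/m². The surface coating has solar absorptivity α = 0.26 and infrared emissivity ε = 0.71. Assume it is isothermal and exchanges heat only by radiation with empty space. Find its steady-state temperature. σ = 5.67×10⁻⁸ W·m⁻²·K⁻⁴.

At steady state, absorbed solar power + internal power = radiated power.
Absorbed: α·S·A_cross = 0.26·8830·12.95 = 29720 W (cross-section πr²).
Total input = 29720 + 10500 = 40220 W.
Radiated: εσ·A_surf·T⁴ with A_surf = 4πr² = 51.78 m².
T⁴ = 40220/(0.71·5.67×10⁻⁸·51.78) = 1.929×10¹⁰ K⁴.

T ≈ 373 K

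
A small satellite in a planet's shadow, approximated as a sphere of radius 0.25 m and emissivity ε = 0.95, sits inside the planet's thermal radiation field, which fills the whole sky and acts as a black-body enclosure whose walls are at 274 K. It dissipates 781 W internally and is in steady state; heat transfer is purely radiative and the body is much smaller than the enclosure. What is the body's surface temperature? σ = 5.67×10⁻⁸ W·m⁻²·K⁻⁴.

For a small grey body in a large enclosure, net radiated power = εσA(T⁴ − T_w⁴).
Steady state: P = εσA(T⁴ − T_w⁴) with A = 4πr² = 0.7854 m².
T⁴ = P/(εσA) + T_w⁴ = 781/(0.95·5.67×10⁻⁸·0.7854) + (274)⁴
    = 1.846×10¹⁰ + 5.636×10⁹ = 2.410×10¹⁰ K⁴.

T ≈ 394 K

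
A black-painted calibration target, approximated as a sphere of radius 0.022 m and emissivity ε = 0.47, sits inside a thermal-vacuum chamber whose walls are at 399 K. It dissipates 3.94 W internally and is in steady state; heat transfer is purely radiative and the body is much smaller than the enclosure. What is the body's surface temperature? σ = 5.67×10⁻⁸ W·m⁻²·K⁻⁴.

T ≈ 472 K

For a small grey body in a large enclosure, net radiated power = εσA(T⁴ − T_w⁴).
Steady state: P = εσA(T⁴ − T_w⁴) with A = 4πr² = 0.006082 m².
T⁴ = P/(εσA) + T_w⁴ = 3.94/(0.47·5.67×10⁻⁸·0.006082) + (399)⁴
    = 2.431×10¹⁰ + 2.534×10¹⁰ = 4.965×10¹⁰ K⁴.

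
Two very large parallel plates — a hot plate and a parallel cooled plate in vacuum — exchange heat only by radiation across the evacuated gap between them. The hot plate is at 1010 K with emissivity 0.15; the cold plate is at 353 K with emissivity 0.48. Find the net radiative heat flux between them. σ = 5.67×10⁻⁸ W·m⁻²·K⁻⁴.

For two infinite grey parallel plates, q = σ(T₁⁴ − T₂⁴)/(1/ε₁ + 1/ε₂ − 1).
T₁⁴ − T₂⁴ = 1.041×10¹² − 1.553×10¹⁰ = 1.025×10¹² K⁴.
1/ε₁ + 1/ε₂ − 1 = 6.667 + 2.083 − 1 = 7.750.
q = 5.67×10⁻⁸ × 1.025×10¹² / 7.750.

q ≈ 7500 W/m²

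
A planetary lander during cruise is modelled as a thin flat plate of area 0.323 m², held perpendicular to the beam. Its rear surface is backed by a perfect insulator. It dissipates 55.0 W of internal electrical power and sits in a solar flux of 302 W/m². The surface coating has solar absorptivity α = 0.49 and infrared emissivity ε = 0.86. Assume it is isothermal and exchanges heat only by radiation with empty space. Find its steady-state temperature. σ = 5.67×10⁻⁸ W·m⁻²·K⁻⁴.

T ≈ 284 K

At steady state, absorbed solar power + internal power = radiated power.
Absorbed: α·S·A_cross = 0.49·302·0.3230 = 47.80 W (cross-section A).
Total input = 47.80 + 55.0 = 102.8 W.
Radiated: εσ·A_surf·T⁴ with A_surf = A = 0.3230 m².
T⁴ = 102.8/(0.86·5.67×10⁻⁸·0.3230) = 6.527×10⁹ K⁴.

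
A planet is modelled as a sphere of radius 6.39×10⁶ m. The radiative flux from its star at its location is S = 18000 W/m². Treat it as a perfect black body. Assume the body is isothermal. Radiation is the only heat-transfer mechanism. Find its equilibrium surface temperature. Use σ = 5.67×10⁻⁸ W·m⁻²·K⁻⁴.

T ≈ 531 K

At equilibrium, absorbed power = emitted power.
Absorbing cross-section = πr² = 1.283×10¹⁴ m²; emitting surface = 4πr² = 5.131×10¹⁴ m² (ratio 4).
S·A_cross = εσ·A_surf·T⁴  ⇒  T⁴ = S/(4σ).
T⁴ = 1.00·18000/(4·5.67×10⁻⁸) = 7.937×10¹⁰ K⁴.
T = (7.937×10¹⁰)^(1/4).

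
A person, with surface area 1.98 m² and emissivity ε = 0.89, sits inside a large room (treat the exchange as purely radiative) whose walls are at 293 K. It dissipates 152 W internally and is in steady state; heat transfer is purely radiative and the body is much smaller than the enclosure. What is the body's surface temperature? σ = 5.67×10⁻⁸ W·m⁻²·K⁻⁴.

For a small grey body in a large enclosure, net radiated power = εσA(T⁴ − T_w⁴).
Steady state: P = εσA(T⁴ − T_w⁴) with A = 1.98 m².
T⁴ = P/(εσA) + T_w⁴ = 152/(0.89·5.67×10⁻⁸·1.980) + (293)⁴
    = 1.521×10⁹ + 7.370×10⁹ = 8.891×10⁹ K⁴.

T ≈ 307 K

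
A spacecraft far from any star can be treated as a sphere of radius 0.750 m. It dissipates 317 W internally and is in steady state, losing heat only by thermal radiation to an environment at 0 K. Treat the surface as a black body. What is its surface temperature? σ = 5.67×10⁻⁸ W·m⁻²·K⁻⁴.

Steady state: internal power = radiated power, P = εσA T⁴.
Radiating area A = 4πr² = 7.069 m².
T⁴ = P/(εσA) = 317/(1.0·5.67×10⁻⁸·7.069) = 7.909×10⁸ K⁴.
T = (7.909×10⁸)^(1/4).

T ≈ 168 K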